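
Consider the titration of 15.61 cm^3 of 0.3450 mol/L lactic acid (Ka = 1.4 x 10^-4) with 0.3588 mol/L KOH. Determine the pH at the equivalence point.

n(HC3H5O3) = 0.3450 x 0.01561 = 0.005385 mol; V(KOH) at equivalence = 0.005385/0.3588 = 0.01501 L.
At equivalence all the acid is converted to C3H5O3-; total volume = 0.01561 + 0.01501 = 0.03062 L, so [C3H5O3-] = 0.005385/0.03062 = 0.1759 M.
Kb = Kw/Ka = 1.0e-14 / 1.4 x 10^-4 = 7.14e-11.
[OH^-] = sqrt(Kb x [C3H5O3-]) = sqrt(7.14e-11 x 0.1759) = 3.54e-6 M.
pOH = 5.45, so pH = 14.00 - 5.45 = 8.55.

8.55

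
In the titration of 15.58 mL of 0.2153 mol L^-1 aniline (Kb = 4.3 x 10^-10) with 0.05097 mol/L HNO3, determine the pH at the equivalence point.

n(C6H5NH2) = 0.2153 x 0.01558 = 0.003354 mol; V(HNO3) at equivalence = 0.003354/0.05097 = 0.06581 L.
At equivalence the base is fully converted to C6H5NH3+; total volume = 0.08139 L, so [C6H5NH3+] = 0.003354/0.08139 = 0.04121 M.
Ka(C6H5NH3+) = Kw/Kb = 1.0e-14 / 4.3 x 10^-10 = 2.33e-5.
[H^+] = sqrt(Ka x [C6H5NH3+]) = sqrt(2.33e-5 x 0.04121) = 0.000979 M.
pH = -log(0.000979) = 3.01.

3.01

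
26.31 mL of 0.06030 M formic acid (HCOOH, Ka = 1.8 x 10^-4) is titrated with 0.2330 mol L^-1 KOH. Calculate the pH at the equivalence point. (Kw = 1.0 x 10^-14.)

n(HCOOH) = 0.06030 x 0.02631 = 0.001586 mol; V(KOH) at equivalence = 0.001586/0.2330 = 0.006809 L.
At equivalence all the acid is converted to HCOO-; total volume = 0.02631 + 0.006809 = 0.03312 L, so [HCOO-] = 0.001586/0.03312 = 0.04790 M.
Kb = Kw/Ka = 1.0e-14 / 1.8 x 10^-4 = 5.56e-11.
[OH^-] = sqrt(Kb x [HCOO-]) = sqrt(5.56e-11 x 0.04790) = 1.63e-6 M.
pOH = 5.79, so pH = 14.00 - 5.79 = 8.21.

8.21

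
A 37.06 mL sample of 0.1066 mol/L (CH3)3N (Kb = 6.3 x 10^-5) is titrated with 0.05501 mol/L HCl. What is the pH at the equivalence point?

5.62

n((CH3)3N) = 0.1066 x 0.03706 = 0.003951 mol; V(HCl) at equivalence = 0.003951/0.05501 = 0.07182 L.
At equivalence the base is fully converted to (CH3)3NH+; total volume = 0.1089 L, so [(CH3)3NH+] = 0.003951/0.1089 = 0.03629 M.
Ka((CH3)3NH+) = Kw/Kb = 1.0e-14 / 6.3 x 10^-5 = 1.59e-10.
[H^+] = sqrt(Ka x [(CH3)3NH+]) = sqrt(1.59e-10 x 0.03629) = 2.40e-6 M.
pH = -log(2.40e-6) = 5.62.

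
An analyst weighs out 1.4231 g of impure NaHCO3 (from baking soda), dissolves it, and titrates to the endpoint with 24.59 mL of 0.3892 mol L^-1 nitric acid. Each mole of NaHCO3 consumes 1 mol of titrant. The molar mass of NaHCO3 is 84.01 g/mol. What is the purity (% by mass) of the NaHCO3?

n(HNO3) = 0.3892 x 0.02459 = 0.009570 mol.
n(NaHCO3) = 0.009570 / 1 = 0.009570 mol.
mass of NaHCO3 = 0.009570 x 84.01 = 0.8040 g.
% purity = 0.8040 / 1.4231 x 100 = 56.5%.

56.5%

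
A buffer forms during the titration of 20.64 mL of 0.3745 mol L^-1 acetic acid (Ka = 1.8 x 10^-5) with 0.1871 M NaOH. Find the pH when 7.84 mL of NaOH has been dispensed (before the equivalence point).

4.11

Initial n(CH3COOH) = 0.3745 x 0.02064 = 0.007730 mol.
n(NaOH) added = 0.1871 x 0.007840 = 0.001467 mol, converting that many moles of CH3COOH to CH3COO-.
Remaining n(CH3COOH) = 0.006263 mol; n(CH3COO-) = 0.001467 mol.
By Henderson-Hasselbalch, pH = pKa + log([A^-]/[HA]) = 4.74 + log(0.001467/0.006263) = 4.74 + (-0.63) = 4.11.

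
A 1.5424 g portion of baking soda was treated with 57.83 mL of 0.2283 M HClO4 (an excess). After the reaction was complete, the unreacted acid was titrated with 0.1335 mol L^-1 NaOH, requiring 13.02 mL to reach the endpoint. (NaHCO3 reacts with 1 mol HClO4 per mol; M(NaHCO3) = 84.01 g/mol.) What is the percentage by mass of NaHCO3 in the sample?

62.4%

Total n(HClO4) added = 0.2283 x 0.05783 = 0.01320 mol.
n(NaOH) used = 0.1335 x 0.01302 = 0.001738 mol, which equals the excess n(HClO4).
So n(HClO4) consumed by the sample = 0.01320 - 0.001738 = 0.01146 mol.
n(NaHCO3) = 0.01146 / 1 = 0.01146 mol.
mass NaHCO3 = 0.01146 x 84.01 = 0.9631 g, so %NaHCO3 = 0.9631/1.5424 x 100 = 62.4%.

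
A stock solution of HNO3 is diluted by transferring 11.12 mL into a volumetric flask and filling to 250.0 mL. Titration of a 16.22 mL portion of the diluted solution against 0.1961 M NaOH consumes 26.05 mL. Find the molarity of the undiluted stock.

7.08 M

n(NaOH) = 0.1961 x 0.02605 = 0.005108 mol.
n(HNO3) in the aliquot = 0.005108 mol.
[diluted HNO3] = 0.005108 / 0.01622 = 0.3149 M.
Dilution factor = 250.0/11.12 = 22.48, so [stock] = 0.3149 x 22.48 = 7.08 M.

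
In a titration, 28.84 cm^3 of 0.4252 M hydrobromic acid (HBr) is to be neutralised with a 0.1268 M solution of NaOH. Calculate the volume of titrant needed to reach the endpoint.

n(HBr) = 0.4252 mol/L x 0.02884 L = 0.01226 mol.
At equivalence n(NaOH) = n(HBr) = 0.01226 mol.
V(NaOH) = 0.01226 / 0.1268 = 0.09671 L = 96.7 mL.

96.7 mL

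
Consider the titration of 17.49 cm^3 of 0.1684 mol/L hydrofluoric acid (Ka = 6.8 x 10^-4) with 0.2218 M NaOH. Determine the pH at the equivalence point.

n(HF) = 0.1684 x 0.01749 = 0.002945 mol; V(NaOH) at equivalence = 0.002945/0.2218 = 0.01328 L.
At equivalence all the acid is converted to F-; total volume = 0.01749 + 0.01328 = 0.03077 L, so [F-] = 0.002945/0.03077 = 0.09572 M.
Kb = Kw/Ka = 1.0e-14 / 6.8 x 10^-4 = 1.47e-11.
[OH^-] = sqrt(Kb x [F-]) = sqrt(1.47e-11 x 0.09572) = 1.19e-6 M.
pOH = 5.93, so pH = 14.00 - 5.93 = 8.07.

8.07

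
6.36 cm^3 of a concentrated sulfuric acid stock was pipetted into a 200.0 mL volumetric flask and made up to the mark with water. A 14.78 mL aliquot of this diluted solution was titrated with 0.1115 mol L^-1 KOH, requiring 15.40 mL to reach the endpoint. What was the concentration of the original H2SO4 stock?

1.83 M

n(KOH) = 0.1115 x 0.01540 = 0.001717 mol.
n(H2SO4) in the aliquot = 0.001717 x 1/2 = 0.0008586 mol.
[diluted H2SO4] = 0.0008586 / 0.01478 = 0.05809 M.
Dilution factor = 200.0/6.360 = 31.45, so [stock] = 0.05809 x 31.45 = 1.83 M.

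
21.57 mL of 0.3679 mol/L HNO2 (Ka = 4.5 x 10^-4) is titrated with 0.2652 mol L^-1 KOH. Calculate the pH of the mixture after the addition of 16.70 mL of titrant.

3.45

Initial n(HNO2) = 0.3679 x 0.02157 = 0.007936 mol.
n(KOH) added = 0.2652 x 0.01670 = 0.004429 mol, converting that many moles of HNO2 to NO2-.
Remaining n(HNO2) = 0.003507 mol; n(NO2-) = 0.004429 mol.
By Henderson-Hasselbalch, pH = pKa + log([A^-]/[HA]) = 3.35 + log(0.004429/0.003507) = 3.35 + (+0.10) = 3.45.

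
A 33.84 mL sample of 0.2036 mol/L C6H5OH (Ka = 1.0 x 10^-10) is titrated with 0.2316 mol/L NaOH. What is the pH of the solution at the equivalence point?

n(C6H5OH) = 0.2036 x 0.03384 = 0.006890 mol; V(NaOH) at equivalence = 0.006890/0.2316 = 0.02975 L.
At equivalence all the acid is converted to C6H5O-; total volume = 0.03384 + 0.02975 = 0.06359 L, so [C6H5O-] = 0.006890/0.06359 = 0.1083 M.
Kb = Kw/Ka = 1.0e-14 / 1.0 x 10^-10 = 0.000100.
[OH^-] = sqrt(Kb x [C6H5O-]) = sqrt(0.000100 x 0.1083) = 0.00329 M.
pOH = 2.48, so pH = 14.00 - 2.48 = 11.52.

11.52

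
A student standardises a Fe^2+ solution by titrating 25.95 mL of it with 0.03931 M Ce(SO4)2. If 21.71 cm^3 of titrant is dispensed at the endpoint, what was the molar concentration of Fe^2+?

0.0329 M

n(Ce(SO4)2) = 0.03931 x 0.02171 = 0.0008534 mol.
From the balanced equation, 1 mol Ce(SO4)2 reacts with 1 mol Fe^2+, so n(Fe^2+) = 0.0008534 x 1/1 = 0.0008534 mol.
[Fe^2+] = 0.0008534 / 0.02595 L = 0.0329 M.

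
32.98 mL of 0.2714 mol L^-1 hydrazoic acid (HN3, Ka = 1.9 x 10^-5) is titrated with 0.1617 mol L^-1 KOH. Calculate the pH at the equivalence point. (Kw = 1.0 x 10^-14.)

8.86

n(HN3) = 0.2714 x 0.03298 = 0.008951 mol; V(KOH) at equivalence = 0.008951/0.1617 = 0.05535 L.
At equivalence all the acid is converted to N3-; total volume = 0.03298 + 0.05535 = 0.08833 L, so [N3-] = 0.008951/0.08833 = 0.1013 M.
Kb = Kw/Ka = 1.0e-14 / 1.9 x 10^-5 = 5.26e-10.
[OH^-] = sqrt(Kb x [N3-]) = sqrt(5.26e-10 x 0.1013) = 7.30e-6 M.
pOH = 5.14, so pH = 14.00 - 5.14 = 8.86.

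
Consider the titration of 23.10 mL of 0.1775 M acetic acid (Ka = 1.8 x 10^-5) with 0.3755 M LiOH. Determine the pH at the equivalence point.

n(CH3COOH) = 0.1775 x 0.02310 = 0.004100 mol; V(LiOH) at equivalence = 0.004100/0.3755 = 0.01092 L.
At equivalence all the acid is converted to CH3COO-; total volume = 0.02310 + 0.01092 = 0.03402 L, so [CH3COO-] = 0.004100/0.03402 = 0.1205 M.
Kb = Kw/Ka = 1.0e-14 / 1.8 x 10^-5 = 5.56e-10.
[OH^-] = sqrt(Kb x [CH3COO-]) = sqrt(5.56e-10 x 0.1205) = 8.18e-6 M.
pOH = 5.09, so pH = 14.00 - 5.09 = 8.91.

8.91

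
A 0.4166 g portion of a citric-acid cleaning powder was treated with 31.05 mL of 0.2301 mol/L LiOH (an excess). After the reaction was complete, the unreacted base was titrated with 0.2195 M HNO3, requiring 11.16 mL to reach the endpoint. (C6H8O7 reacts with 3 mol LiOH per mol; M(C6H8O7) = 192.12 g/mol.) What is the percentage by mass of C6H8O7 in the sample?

Total n(LiOH) added = 0.2301 x 0.03105 = 0.007145 mol.
n(HNO3) used = 0.2195 x 0.01116 = 0.002450 mol, which equals the excess n(LiOH).
So n(LiOH) consumed by the sample = 0.007145 - 0.002450 = 0.004695 mol.
n(C6H8O7) = 0.004695 / 3 = 0.001565 mol.
mass C6H8O7 = 0.001565 x 192.12 = 0.3007 g, so %C6H8O7 = 0.3007/0.4166 x 100 = 72.2%.

72.2%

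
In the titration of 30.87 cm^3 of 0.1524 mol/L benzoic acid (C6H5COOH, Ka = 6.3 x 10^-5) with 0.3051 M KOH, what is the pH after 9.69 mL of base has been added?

Initial n(C6H5COOH) = 0.1524 x 0.03087 = 0.004705 mol.
n(KOH) added = 0.3051 x 0.009690 = 0.002956 mol, converting that many moles of C6H5COOH to C6H5COO-.
Remaining n(C6H5COOH) = 0.001748 mol; n(C6H5COO-) = 0.002956 mol.
By Henderson-Hasselbalch, pH = pKa + log([A^-]/[HA]) = 4.20 + log(0.002956/0.001748) = 4.20 + (+0.23) = 4.43.

4.43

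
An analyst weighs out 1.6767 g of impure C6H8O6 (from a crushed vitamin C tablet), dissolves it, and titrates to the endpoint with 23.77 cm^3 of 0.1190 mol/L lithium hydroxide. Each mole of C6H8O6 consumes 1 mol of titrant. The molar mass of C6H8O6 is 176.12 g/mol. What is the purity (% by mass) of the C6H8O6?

n(LiOH) = 0.1190 x 0.02377 = 0.002829 mol.
n(C6H8O6) = 0.002829 / 1 = 0.002829 mol.
mass of C6H8O6 = 0.002829 x 176.12 = 0.4982 g.
% purity = 0.4982 / 1.6767 x 100 = 29.7%.

29.7%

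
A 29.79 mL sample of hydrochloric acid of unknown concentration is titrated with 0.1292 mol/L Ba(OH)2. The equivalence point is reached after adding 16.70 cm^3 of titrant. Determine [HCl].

0.145 M

n(Ba(OH)2) delivered = 0.1292 x 0.01670 = 0.002158 mol.
The reaction is 2 HCl + 1 Ba(OH)2, so n(HCl) = 0.002158 x 2/1 = 0.004315 mol.
[HCl] = 0.004315 mol / 0.02979 L = 0.145 M.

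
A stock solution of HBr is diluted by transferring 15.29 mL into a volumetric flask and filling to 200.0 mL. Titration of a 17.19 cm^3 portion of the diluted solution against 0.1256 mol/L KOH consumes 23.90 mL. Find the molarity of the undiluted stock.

2.28 M

n(KOH) = 0.1256 x 0.02390 = 0.003002 mol.
n(HBr) in the aliquot = 0.003002 mol.
[diluted HBr] = 0.003002 / 0.01719 = 0.1746 M.
Dilution factor = 200.0/15.29 = 13.08, so [stock] = 0.1746 x 13.08 = 2.28 M.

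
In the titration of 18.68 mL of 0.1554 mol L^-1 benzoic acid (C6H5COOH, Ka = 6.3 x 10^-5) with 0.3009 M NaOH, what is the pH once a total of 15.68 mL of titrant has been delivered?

n(acid) = 0.1554 x 0.01868 = 0.002903 mol; n(NaOH) added = 0.3009 x 0.01568 = 0.004718 mol.
Base is in excess by 0.004718 - 0.002903 = 0.001815 mol in a total volume of 0.03436 L.
[OH^-] = 0.001815/0.03436 = 0.05283 M, so pOH = 1.28 and pH = 14.00 - 1.28 = 12.72.

12.72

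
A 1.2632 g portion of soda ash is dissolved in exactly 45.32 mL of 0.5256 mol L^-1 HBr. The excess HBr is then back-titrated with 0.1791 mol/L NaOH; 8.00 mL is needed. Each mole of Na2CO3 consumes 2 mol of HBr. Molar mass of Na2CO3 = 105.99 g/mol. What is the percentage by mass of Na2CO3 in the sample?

93.9%

Total n(HBr) added = 0.5256 x 0.04532 = 0.02382 mol.
n(NaOH) used = 0.1791 x 0.008000 = 0.001433 mol, which equals the excess n(HBr).
So n(HBr) consumed by the sample = 0.02382 - 0.001433 = 0.02239 mol.
n(Na2CO3) = 0.02239 / 2 = 0.01119 mol.
mass Na2CO3 = 0.01119 x 105.99 = 1.186 g, so %Na2CO3 = 1.186/1.2632 x 100 = 93.9%.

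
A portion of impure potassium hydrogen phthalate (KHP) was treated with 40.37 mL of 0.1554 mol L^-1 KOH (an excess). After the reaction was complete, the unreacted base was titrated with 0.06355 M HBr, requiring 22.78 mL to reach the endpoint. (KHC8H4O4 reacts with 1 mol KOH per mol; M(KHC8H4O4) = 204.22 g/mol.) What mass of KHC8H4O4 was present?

0.986 g

Total n(KOH) added = 0.1554 x 0.04037 = 0.006273 mol.
n(HBr) used = 0.06355 x 0.02278 = 0.001448 mol, which equals the excess n(KOH).
So n(KOH) consumed by the sample = 0.006273 - 0.001448 = 0.004826 mol.
n(KHC8H4O4) = 0.004826 / 1 = 0.004826 mol.
mass = 0.004826 mol x 204.22 g/mol = 0.986 g.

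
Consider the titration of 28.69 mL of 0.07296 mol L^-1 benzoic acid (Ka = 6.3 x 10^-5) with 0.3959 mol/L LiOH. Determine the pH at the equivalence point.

n(C6H5COOH) = 0.07296 x 0.02869 = 0.002093 mol; V(LiOH) at equivalence = 0.002093/0.3959 = 0.005287 L.
At equivalence all the acid is converted to C6H5COO-; total volume = 0.02869 + 0.005287 = 0.03398 L, so [C6H5COO-] = 0.002093/0.03398 = 0.06161 M.
Kb = Kw/Ka = 1.0e-14 / 6.3 x 10^-5 = 1.59e-10.
[OH^-] = sqrt(Kb x [C6H5COO-]) = sqrt(1.59e-10 x 0.06161) = 3.13e-6 M.
pOH = 5.50, so pH = 14.00 - 5.50 = 8.50.

8.50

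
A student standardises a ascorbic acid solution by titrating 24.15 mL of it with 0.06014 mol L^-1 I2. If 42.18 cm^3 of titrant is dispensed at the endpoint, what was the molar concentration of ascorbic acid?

0.105 M

n(I2) = 0.06014 x 0.04218 = 0.002537 mol.
From the balanced equation, 1 mol I2 reacts with 1 mol ascorbic acid, so n(ascorbic acid) = 0.002537 x 1/1 = 0.002537 mol.
[ascorbic acid] = 0.002537 / 0.02415 L = 0.105 M.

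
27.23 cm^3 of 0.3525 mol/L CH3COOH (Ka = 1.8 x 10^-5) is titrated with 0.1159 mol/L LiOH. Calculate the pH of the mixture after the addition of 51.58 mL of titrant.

Initial n(CH3COOH) = 0.3525 x 0.02723 = 0.009599 mol.
n(LiOH) added = 0.1159 x 0.05158 = 0.005978 mol, converting that many moles of CH3COOH to CH3COO-.
Remaining n(CH3COOH) = 0.003620 mol; n(CH3COO-) = 0.005978 mol.
By Henderson-Hasselbalch, pH = pKa + log([A^-]/[HA]) = 4.74 + log(0.005978/0.003620) = 4.74 + (+0.22) = 4.96.

4.96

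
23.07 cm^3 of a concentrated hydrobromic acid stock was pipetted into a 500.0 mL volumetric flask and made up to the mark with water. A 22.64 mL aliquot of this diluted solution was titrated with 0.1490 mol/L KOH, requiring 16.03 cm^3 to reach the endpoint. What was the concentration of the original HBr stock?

2.29 M

n(KOH) = 0.1490 x 0.01603 = 0.002388 mol.
n(HBr) in the aliquot = 0.002388 mol.
[diluted HBr] = 0.002388 / 0.02264 = 0.1055 M.
Dilution factor = 500.0/23.07 = 21.67, so [stock] = 0.1055 x 21.67 = 2.29 M.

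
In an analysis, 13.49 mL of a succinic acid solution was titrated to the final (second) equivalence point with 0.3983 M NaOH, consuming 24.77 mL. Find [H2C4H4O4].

n(NaOH) = 0.3983 x 0.02477 = 0.009866 mol.
At the final (second) equivalence point, 2 mol OH^- react per mol H2C4H4O4, so n(H2C4H4O4) = 0.009866 / 2 = 0.004933 mol.
[H2C4H4O4] = 0.004933 / 0.01349 L = 0.366 M.

0.366 M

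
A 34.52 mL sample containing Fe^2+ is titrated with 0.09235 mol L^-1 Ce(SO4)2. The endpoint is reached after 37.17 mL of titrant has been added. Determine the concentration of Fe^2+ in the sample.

0.0994 M

n(Ce(SO4)2) = 0.09235 x 0.03717 = 0.003433 mol.
From the balanced equation, 1 mol Ce(SO4)2 reacts with 1 mol Fe^2+, so n(Fe^2+) = 0.003433 x 1/1 = 0.003433 mol.
[Fe^2+] = 0.003433 / 0.03452 L = 0.0994 M.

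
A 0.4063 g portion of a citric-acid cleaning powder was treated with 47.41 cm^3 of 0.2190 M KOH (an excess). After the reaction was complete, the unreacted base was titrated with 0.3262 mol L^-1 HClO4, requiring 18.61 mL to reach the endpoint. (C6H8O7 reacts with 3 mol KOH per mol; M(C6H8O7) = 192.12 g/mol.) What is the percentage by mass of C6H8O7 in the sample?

Total n(KOH) added = 0.2190 x 0.04741 = 0.01038 mol.
n(HClO4) used = 0.3262 x 0.01861 = 0.006071 mol, which equals the excess n(KOH).
So n(KOH) consumed by the sample = 0.01038 - 0.006071 = 0.004312 mol.
n(C6H8O7) = 0.004312 / 3 = 0.001437 mol.
mass C6H8O7 = 0.001437 x 192.12 = 0.2762 g, so %C6H8O7 = 0.2762/0.4063 x 100 = 68.0%.

68.0%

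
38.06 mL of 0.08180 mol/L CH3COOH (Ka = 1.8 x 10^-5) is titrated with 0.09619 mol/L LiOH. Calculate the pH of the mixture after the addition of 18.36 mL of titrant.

Initial n(CH3COOH) = 0.08180 x 0.03806 = 0.003113 mol.
n(LiOH) added = 0.09619 x 0.01836 = 0.001766 mol, converting that many moles of CH3COOH to CH3COO-.
Remaining n(CH3COOH) = 0.001347 mol; n(CH3COO-) = 0.001766 mol.
By Henderson-Hasselbalch, pH = pKa + log([A^-]/[HA]) = 4.74 + log(0.001766/0.001347) = 4.74 + (+0.12) = 4.86.

4.86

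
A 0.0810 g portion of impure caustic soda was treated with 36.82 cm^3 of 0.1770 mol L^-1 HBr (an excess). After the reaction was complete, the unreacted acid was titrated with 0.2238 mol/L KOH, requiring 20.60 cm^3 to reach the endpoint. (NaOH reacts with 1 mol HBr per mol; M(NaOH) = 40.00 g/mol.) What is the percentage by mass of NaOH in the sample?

94.2%

Total n(HBr) added = 0.1770 x 0.03682 = 0.006517 mol.
n(KOH) used = 0.2238 x 0.02060 = 0.004610 mol, which equals the excess n(HBr).
So n(HBr) consumed by the sample = 0.006517 - 0.004610 = 0.001907 mol.
n(NaOH) = 0.001907 / 1 = 0.001907 mol.
mass NaOH = 0.001907 x 40.00 = 0.07627 g, so %NaOH = 0.07627/0.0810 x 100 = 94.2%.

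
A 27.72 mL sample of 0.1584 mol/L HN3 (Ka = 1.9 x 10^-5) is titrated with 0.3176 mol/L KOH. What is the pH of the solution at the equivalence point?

8.87

n(HN3) = 0.1584 x 0.02772 = 0.004391 mol; V(KOH) at equivalence = 0.004391/0.3176 = 0.01383 L.
At equivalence all the acid is converted to N3-; total volume = 0.02772 + 0.01383 = 0.04155 L, so [N3-] = 0.004391/0.04155 = 0.1057 M.
Kb = Kw/Ka = 1.0e-14 / 1.9 x 10^-5 = 5.26e-10.
[OH^-] = sqrt(Kb x [N3-]) = sqrt(5.26e-10 x 0.1057) = 7.46e-6 M.
pOH = 5.13, so pH = 14.00 - 5.13 = 8.87.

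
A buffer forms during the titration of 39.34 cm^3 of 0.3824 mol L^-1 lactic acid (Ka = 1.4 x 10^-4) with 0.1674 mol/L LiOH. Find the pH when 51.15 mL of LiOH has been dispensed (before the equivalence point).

Initial n(HC3H5O3) = 0.3824 x 0.03934 = 0.01504 mol.
n(LiOH) added = 0.1674 x 0.05115 = 0.008563 mol, converting that many moles of HC3H5O3 to C3H5O3-.
Remaining n(HC3H5O3) = 0.006481 mol; n(C3H5O3-) = 0.008563 mol.
By Henderson-Hasselbalch, pH = pKa + log([A^-]/[HA]) = 3.85 + log(0.008563/0.006481) = 3.85 + (+0.12) = 3.97.

3.97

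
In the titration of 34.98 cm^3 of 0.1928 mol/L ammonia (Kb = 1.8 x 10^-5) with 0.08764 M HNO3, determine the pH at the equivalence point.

n(NH3) = 0.1928 x 0.03498 = 0.006744 mol; V(HNO3) at equivalence = 0.006744/0.08764 = 0.07695 L.
At equivalence the base is fully converted to NH4+; total volume = 0.1119 L, so [NH4+] = 0.006744/0.1119 = 0.06025 M.
Ka(NH4+) = Kw/Kb = 1.0e-14 / 1.8 x 10^-5 = 5.56e-10.
[H^+] = sqrt(Ka x [NH4+]) = sqrt(5.56e-10 x 0.06025) = 5.79e-6 M.
pH = -log(5.79e-6) = 5.24.

5.24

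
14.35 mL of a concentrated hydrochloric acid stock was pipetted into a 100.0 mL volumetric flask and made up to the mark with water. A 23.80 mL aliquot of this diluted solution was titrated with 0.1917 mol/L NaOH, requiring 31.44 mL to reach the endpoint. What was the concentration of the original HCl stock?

n(NaOH) = 0.1917 x 0.03144 = 0.006027 mol.
n(HCl) in the aliquot = 0.006027 mol.
[diluted HCl] = 0.006027 / 0.02380 = 0.2532 M.
Dilution factor = 100.0/14.35 = 6.969, so [stock] = 0.2532 x 6.969 = 1.76 M.

1.76 M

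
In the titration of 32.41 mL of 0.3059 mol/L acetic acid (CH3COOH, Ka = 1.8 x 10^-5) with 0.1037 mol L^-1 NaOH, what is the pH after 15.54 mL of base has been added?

Initial n(CH3COOH) = 0.3059 x 0.03241 = 0.009914 mol.
n(NaOH) added = 0.1037 x 0.01554 = 0.001611 mol, converting that many moles of CH3COOH to CH3COO-.
Remaining n(CH3COOH) = 0.008303 mol; n(CH3COO-) = 0.001611 mol.
By Henderson-Hasselbalch, pH = pKa + log([A^-]/[HA]) = 4.74 + log(0.001611/0.008303) = 4.74 + (-0.71) = 4.03.

4.03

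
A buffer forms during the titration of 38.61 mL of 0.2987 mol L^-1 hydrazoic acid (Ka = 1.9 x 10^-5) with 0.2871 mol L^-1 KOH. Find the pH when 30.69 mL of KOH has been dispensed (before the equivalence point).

5.23

Initial n(HN3) = 0.2987 x 0.03861 = 0.01153 mol.
n(KOH) added = 0.2871 x 0.03069 = 0.008811 mol, converting that many moles of HN3 to N3-.
Remaining n(HN3) = 0.002722 mol; n(N3-) = 0.008811 mol.
By Henderson-Hasselbalch, pH = pKa + log([A^-]/[HA]) = 4.72 + log(0.008811/0.002722) = 4.72 + (+0.51) = 5.23.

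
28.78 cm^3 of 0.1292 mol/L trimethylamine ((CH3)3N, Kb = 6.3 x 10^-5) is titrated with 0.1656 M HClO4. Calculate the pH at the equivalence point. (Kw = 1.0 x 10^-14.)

n((CH3)3N) = 0.1292 x 0.02878 = 0.003718 mol; V(HClO4) at equivalence = 0.003718/0.1656 = 0.02245 L.
At equivalence the base is fully converted to (CH3)3NH+; total volume = 0.05123 L, so [(CH3)3NH+] = 0.003718/0.05123 = 0.07258 M.
Ka((CH3)3NH+) = Kw/Kb = 1.0e-14 / 6.3 x 10^-5 = 1.59e-10.
[H^+] = sqrt(Ka x [(CH3)3NH+]) = sqrt(1.59e-10 x 0.07258) = 3.39e-6 M.
pH = -log(3.39e-6) = 5.47.

5.47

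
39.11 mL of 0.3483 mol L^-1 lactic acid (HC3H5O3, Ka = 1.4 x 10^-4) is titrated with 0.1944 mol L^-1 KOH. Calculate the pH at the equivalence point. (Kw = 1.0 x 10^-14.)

n(HC3H5O3) = 0.3483 x 0.03911 = 0.01362 mol; V(KOH) at equivalence = 0.01362/0.1944 = 0.07007 L.
At equivalence all the acid is converted to C3H5O3-; total volume = 0.03911 + 0.07007 = 0.1092 L, so [C3H5O3-] = 0.01362/0.1092 = 0.1248 M.
Kb = Kw/Ka = 1.0e-14 / 1.4 x 10^-4 = 7.14e-11.
[OH^-] = sqrt(Kb x [C3H5O3-]) = sqrt(7.14e-11 x 0.1248) = 2.99e-6 M.
pOH = 5.53, so pH = 14.00 - 5.53 = 8.47.

8.47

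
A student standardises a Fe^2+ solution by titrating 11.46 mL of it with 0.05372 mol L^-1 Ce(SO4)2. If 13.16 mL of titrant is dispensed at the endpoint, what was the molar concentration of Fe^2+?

n(Ce(SO4)2) = 0.05372 x 0.01316 = 0.0007070 mol.
From the balanced equation, 1 mol Ce(SO4)2 reacts with 1 mol Fe^2+, so n(Fe^2+) = 0.0007070 x 1/1 = 0.0007070 mol.
[Fe^2+] = 0.0007070 / 0.01146 L = 0.0617 M.

0.0617 M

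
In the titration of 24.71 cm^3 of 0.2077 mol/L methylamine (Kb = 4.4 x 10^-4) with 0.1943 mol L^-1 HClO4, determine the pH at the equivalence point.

5.82

n(CH3NH2) = 0.2077 x 0.02471 = 0.005132 mol; V(HClO4) at equivalence = 0.005132/0.1943 = 0.02641 L.
At equivalence the base is fully converted to CH3NH3+; total volume = 0.05112 L, so [CH3NH3+] = 0.005132/0.05112 = 0.1004 M.
Ka(CH3NH3+) = Kw/Kb = 1.0e-14 / 4.4 x 10^-4 = 2.27e-11.
[H^+] = sqrt(Ka x [CH3NH3+]) = sqrt(2.27e-11 x 0.1004) = 1.51e-6 M.
pH = -log(1.51e-6) = 5.82.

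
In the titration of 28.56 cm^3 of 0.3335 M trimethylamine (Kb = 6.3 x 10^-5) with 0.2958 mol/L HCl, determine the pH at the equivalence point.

5.30

n((CH3)3N) = 0.3335 x 0.02856 = 0.009525 mol; V(HCl) at equivalence = 0.009525/0.2958 = 0.03220 L.
At equivalence the base is fully converted to (CH3)3NH+; total volume = 0.06076 L, so [(CH3)3NH+] = 0.009525/0.06076 = 0.1568 M.
Ka((CH3)3NH+) = Kw/Kb = 1.0e-14 / 6.3 x 10^-5 = 1.59e-10.
[H^+] = sqrt(Ka x [(CH3)3NH+]) = sqrt(1.59e-10 x 0.1568) = 4.99e-6 M.
pH = -log(4.99e-6) = 5.30.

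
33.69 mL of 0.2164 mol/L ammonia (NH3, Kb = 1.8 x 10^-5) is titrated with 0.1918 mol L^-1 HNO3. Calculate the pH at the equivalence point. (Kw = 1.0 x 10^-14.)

5.12

n(NH3) = 0.2164 x 0.03369 = 0.007291 mol; V(HNO3) at equivalence = 0.007291/0.1918 = 0.03801 L.
At equivalence the base is fully converted to NH4+; total volume = 0.07170 L, so [NH4+] = 0.007291/0.07170 = 0.1017 M.
Ka(NH4+) = Kw/Kb = 1.0e-14 / 1.8 x 10^-5 = 5.56e-10.
[H^+] = sqrt(Ka x [NH4+]) = sqrt(5.56e-10 x 0.1017) = 7.52e-6 M.
pH = -log(7.52e-6) = 5.12.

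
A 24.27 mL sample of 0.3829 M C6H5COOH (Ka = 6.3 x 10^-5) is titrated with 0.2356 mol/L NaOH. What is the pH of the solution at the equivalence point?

n(C6H5COOH) = 0.3829 x 0.02427 = 0.009293 mol; V(NaOH) at equivalence = 0.009293/0.2356 = 0.03944 L.
At equivalence all the acid is converted to C6H5COO-; total volume = 0.02427 + 0.03944 = 0.06371 L, so [C6H5COO-] = 0.009293/0.06371 = 0.1459 M.
Kb = Kw/Ka = 1.0e-14 / 6.3 x 10^-5 = 1.59e-10.
[OH^-] = sqrt(Kb x [C6H5COO-]) = sqrt(1.59e-10 x 0.1459) = 4.81e-6 M.
pOH = 5.32, so pH = 14.00 - 5.32 = 8.68.

8.68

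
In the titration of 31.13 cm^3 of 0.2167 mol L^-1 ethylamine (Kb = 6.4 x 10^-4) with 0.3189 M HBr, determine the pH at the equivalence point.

5.85

n(C2H5NH2) = 0.2167 x 0.03113 = 0.006746 mol; V(HBr) at equivalence = 0.006746/0.3189 = 0.02115 L.
At equivalence the base is fully converted to C2H5NH3+; total volume = 0.05228 L, so [C2H5NH3+] = 0.006746/0.05228 = 0.1290 M.
Ka(C2H5NH3+) = Kw/Kb = 1.0e-14 / 6.4 x 10^-4 = 1.56e-11.
[H^+] = sqrt(Ka x [C2H5NH3+]) = sqrt(1.56e-11 x 0.1290) = 1.42e-6 M.
pH = -log(1.42e-6) = 5.85.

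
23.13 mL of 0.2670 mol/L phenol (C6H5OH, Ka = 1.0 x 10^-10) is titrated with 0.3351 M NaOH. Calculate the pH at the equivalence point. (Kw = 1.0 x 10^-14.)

n(C6H5OH) = 0.2670 x 0.02313 = 0.006176 mol; V(NaOH) at equivalence = 0.006176/0.3351 = 0.01843 L.
At equivalence all the acid is converted to C6H5O-; total volume = 0.02313 + 0.01843 = 0.04156 L, so [C6H5O-] = 0.006176/0.04156 = 0.1486 M.
Kb = Kw/Ka = 1.0e-14 / 1.0 x 10^-10 = 0.000100.
[OH^-] = sqrt(Kb x [C6H5O-]) = sqrt(0.000100 x 0.1486) = 0.00385 M.
pOH = 2.41, so pH = 14.00 - 2.41 = 11.59.

11.59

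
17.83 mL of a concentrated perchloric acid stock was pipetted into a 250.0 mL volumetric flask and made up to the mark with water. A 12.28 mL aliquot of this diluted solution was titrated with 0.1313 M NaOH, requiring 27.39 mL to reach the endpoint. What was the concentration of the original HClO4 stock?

4.11 M

n(NaOH) = 0.1313 x 0.02739 = 0.003596 mol.
n(HClO4) in the aliquot = 0.003596 mol.
[diluted HClO4] = 0.003596 / 0.01228 = 0.2929 M.
Dilution factor = 250.0/17.83 = 14.02, so [stock] = 0.2929 x 14.02 = 4.11 M.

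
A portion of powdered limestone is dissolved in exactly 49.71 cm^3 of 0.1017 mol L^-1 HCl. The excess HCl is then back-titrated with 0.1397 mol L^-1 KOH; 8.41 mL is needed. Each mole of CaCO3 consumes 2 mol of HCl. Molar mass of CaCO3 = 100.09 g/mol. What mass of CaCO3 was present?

0.194 g

Total n(HCl) added = 0.1017 x 0.04971 = 0.005056 mol.
n(KOH) used = 0.1397 x 0.008410 = 0.001175 mol, which equals the excess n(HCl).
So n(HCl) consumed by the sample = 0.005056 - 0.001175 = 0.003881 mol.
n(CaCO3) = 0.003881 / 2 = 0.001940 mol.
mass = 0.001940 mol x 100.09 g/mol = 0.194 g.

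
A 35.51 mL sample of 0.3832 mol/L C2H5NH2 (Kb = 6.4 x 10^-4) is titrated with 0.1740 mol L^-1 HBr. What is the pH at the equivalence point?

5.86

n(C2H5NH2) = 0.3832 x 0.03551 = 0.01361 mol; V(HBr) at equivalence = 0.01361/0.1740 = 0.07820 L.
At equivalence the base is fully converted to C2H5NH3+; total volume = 0.1137 L, so [C2H5NH3+] = 0.01361/0.1137 = 0.1197 M.
Ka(C2H5NH3+) = Kw/Kb = 1.0e-14 / 6.4 x 10^-4 = 1.56e-11.
[H^+] = sqrt(Ka x [C2H5NH3+]) = sqrt(1.56e-11 x 0.1197) = 1.37e-6 M.
pH = -log(1.37e-6) = 5.86.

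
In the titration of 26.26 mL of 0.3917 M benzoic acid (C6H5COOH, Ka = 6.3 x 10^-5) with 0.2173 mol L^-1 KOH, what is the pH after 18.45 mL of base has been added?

Initial n(C6H5COOH) = 0.3917 x 0.02626 = 0.01029 mol.
n(KOH) added = 0.2173 x 0.01845 = 0.004009 mol, converting that many moles of C6H5COOH to C6H5COO-.
Remaining n(C6H5COOH) = 0.006277 mol; n(C6H5COO-) = 0.004009 mol.
By Henderson-Hasselbalch, pH = pKa + log([A^-]/[HA]) = 4.20 + log(0.004009/0.006277) = 4.20 + (-0.19) = 4.01.

4.01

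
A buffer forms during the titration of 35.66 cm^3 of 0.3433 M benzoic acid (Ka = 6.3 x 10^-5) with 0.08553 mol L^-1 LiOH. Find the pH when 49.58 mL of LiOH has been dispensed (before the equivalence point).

3.92

Initial n(C6H5COOH) = 0.3433 x 0.03566 = 0.01224 mol.
n(LiOH) added = 0.08553 x 0.04958 = 0.004241 mol, converting that many moles of C6H5COOH to C6H5COO-.
Remaining n(C6H5COOH) = 0.008002 mol; n(C6H5COO-) = 0.004241 mol.
By Henderson-Hasselbalch, pH = pKa + log([A^-]/[HA]) = 4.20 + log(0.004241/0.008002) = 4.20 + (-0.28) = 3.92.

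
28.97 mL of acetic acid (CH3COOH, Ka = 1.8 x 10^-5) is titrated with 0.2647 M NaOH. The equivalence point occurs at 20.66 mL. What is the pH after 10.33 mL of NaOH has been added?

4.74

10.33 mL is exactly half the equivalence volume (20.66/2), i.e. the half-equivalence point.
There, n(HA) = n(A^-), so pH = pKa = -log(1.8 x 10^-5) = 4.74.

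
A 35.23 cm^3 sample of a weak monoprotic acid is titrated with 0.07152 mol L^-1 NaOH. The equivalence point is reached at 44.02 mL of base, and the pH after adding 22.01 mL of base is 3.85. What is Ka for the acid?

1.4 x 10^-4

22.01 mL is half of the equivalence volume, so this is the half-equivalence point where [HA] = [A^-].
At half-equivalence pH = pKa, so pKa = 3.85.
Ka = 10^(-3.85) = 1.4 x 10^-4.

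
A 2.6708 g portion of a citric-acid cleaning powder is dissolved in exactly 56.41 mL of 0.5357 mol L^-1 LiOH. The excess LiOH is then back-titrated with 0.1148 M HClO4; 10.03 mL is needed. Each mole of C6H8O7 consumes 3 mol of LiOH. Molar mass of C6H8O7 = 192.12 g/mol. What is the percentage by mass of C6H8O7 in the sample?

69.7%

Total n(LiOH) added = 0.5357 x 0.05641 = 0.03022 mol.
n(HClO4) used = 0.1148 x 0.01003 = 0.001151 mol, which equals the excess n(LiOH).
So n(LiOH) consumed by the sample = 0.03022 - 0.001151 = 0.02907 mol.
n(C6H8O7) = 0.02907 / 3 = 0.009689 mol.
mass C6H8O7 = 0.009689 x 192.12 = 1.861 g, so %C6H8O7 = 1.861/2.6708 x 100 = 69.7%.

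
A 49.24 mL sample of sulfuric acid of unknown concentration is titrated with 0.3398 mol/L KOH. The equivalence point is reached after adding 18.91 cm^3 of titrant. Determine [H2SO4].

0.0652 M

n(KOH) delivered = 0.3398 x 0.01891 = 0.006426 mol.
The reaction is 1 H2SO4 + 2 KOH, so n(H2SO4) = 0.006426 x 1/2 = 0.003213 mol.
[H2SO4] = 0.003213 mol / 0.04924 L = 0.0652 M.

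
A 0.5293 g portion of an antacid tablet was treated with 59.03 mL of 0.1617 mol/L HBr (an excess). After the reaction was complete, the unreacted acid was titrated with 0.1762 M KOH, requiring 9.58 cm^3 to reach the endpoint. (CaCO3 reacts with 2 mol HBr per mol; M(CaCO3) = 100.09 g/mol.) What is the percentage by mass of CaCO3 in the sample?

74.3%

Total n(HBr) added = 0.1617 x 0.05903 = 0.009545 mol.
n(KOH) used = 0.1762 x 0.009580 = 0.001688 mol, which equals the excess n(HBr).
So n(HBr) consumed by the sample = 0.009545 - 0.001688 = 0.007857 mol.
n(CaCO3) = 0.007857 / 2 = 0.003929 mol.
mass CaCO3 = 0.003929 x 100.09 = 0.3932 g, so %CaCO3 = 0.3932/0.5293 x 100 = 74.3%.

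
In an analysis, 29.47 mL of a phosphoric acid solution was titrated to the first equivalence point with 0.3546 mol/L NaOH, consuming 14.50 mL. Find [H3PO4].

n(NaOH) = 0.3546 x 0.01450 = 0.005142 mol.
At the first equivalence point, 1 mol OH^- react per mol H3PO4, so n(H3PO4) = 0.005142 / 1 = 0.005142 mol.
[H3PO4] = 0.005142 / 0.02947 L = 0.174 M.

0.174 M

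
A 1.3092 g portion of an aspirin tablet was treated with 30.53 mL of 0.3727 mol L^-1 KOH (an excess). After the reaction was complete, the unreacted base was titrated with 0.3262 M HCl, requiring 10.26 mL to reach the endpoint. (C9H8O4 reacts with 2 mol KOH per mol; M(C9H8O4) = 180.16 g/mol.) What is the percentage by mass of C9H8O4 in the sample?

55.3%

Total n(KOH) added = 0.3727 x 0.03053 = 0.01138 mol.
n(HCl) used = 0.3262 x 0.01026 = 0.003347 mol, which equals the excess n(KOH).
So n(KOH) consumed by the sample = 0.01138 - 0.003347 = 0.008032 mol.
n(C9H8O4) = 0.008032 / 2 = 0.004016 mol.
mass C9H8O4 = 0.004016 x 180.16 = 0.7235 g, so %C9H8O4 = 0.7235/1.3092 x 100 = 55.3%.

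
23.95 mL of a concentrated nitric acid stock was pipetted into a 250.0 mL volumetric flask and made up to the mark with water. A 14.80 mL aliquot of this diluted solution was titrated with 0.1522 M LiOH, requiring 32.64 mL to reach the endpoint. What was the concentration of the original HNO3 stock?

n(LiOH) = 0.1522 x 0.03264 = 0.004968 mol.
n(HNO3) in the aliquot = 0.004968 mol.
[diluted HNO3] = 0.004968 / 0.01480 = 0.3357 M.
Dilution factor = 250.0/23.95 = 10.44, so [stock] = 0.3357 x 10.44 = 3.50 M.

3.50 M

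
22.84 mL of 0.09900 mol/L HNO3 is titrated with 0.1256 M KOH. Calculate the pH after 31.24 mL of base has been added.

n(acid) = 0.09900 x 0.02284 = 0.002261 mol; n(KOH) added = 0.1256 x 0.03124 = 0.003924 mol.
Base is in excess by 0.003924 - 0.002261 = 0.001663 mol in a total volume of 0.05408 L.
[OH^-] = 0.001663/0.05408 = 0.03074 M, so pOH = 1.51 and pH = 14.00 - 1.51 = 12.49.

12.49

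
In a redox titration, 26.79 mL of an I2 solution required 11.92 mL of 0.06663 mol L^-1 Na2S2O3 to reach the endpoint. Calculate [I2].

0.0148 M

n(Na2S2O3) = 0.06663 x 0.01192 = 0.0007942 mol.
From the balanced equation, 2 mol Na2S2O3 reacts with 1 mol I2, so n(I2) = 0.0007942 x 1/2 = 0.0003971 mol.
[I2] = 0.0003971 / 0.02679 L = 0.0148 M.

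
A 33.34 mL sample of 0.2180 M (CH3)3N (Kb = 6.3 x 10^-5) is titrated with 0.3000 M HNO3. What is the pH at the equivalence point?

n((CH3)3N) = 0.2180 x 0.03334 = 0.007268 mol; V(HNO3) at equivalence = 0.007268/0.3000 = 0.02423 L.
At equivalence the base is fully converted to (CH3)3NH+; total volume = 0.05757 L, so [(CH3)3NH+] = 0.007268/0.05757 = 0.1263 M.
Ka((CH3)3NH+) = Kw/Kb = 1.0e-14 / 6.3 x 10^-5 = 1.59e-10.
[H^+] = sqrt(Ka x [(CH3)3NH+]) = sqrt(1.59e-10 x 0.1263) = 4.48e-6 M.
pH = -log(4.48e-6) = 5.35.

5.35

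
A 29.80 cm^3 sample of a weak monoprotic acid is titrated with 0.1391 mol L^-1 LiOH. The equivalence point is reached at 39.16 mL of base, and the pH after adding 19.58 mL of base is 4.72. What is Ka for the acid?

19.58 mL is half of the equivalence volume, so this is the half-equivalence point where [HA] = [A^-].
At half-equivalence pH = pKa, so pKa = 4.72.
Ka = 10^(-4.72) = 1.9 x 10^-5.

1.9 x 10^-5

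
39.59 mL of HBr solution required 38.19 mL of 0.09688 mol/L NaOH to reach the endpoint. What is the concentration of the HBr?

0.0935 M

n(NaOH) delivered = 0.09688 x 0.03819 = 0.003700 mol.
For a 1:1 reaction, n(HBr) = 0.003700 mol.
[HBr] = 0.003700 mol / 0.03959 L = 0.0935 M.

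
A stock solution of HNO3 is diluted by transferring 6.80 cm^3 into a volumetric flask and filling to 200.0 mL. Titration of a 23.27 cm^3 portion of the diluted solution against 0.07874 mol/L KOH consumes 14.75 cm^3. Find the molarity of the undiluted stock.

n(KOH) = 0.07874 x 0.01475 = 0.001161 mol.
n(HNO3) in the aliquot = 0.001161 mol.
[diluted HNO3] = 0.001161 / 0.02327 = 0.04991 M.
Dilution factor = 200.0/6.800 = 29.41, so [stock] = 0.04991 x 29.41 = 1.47 M.

1.47 M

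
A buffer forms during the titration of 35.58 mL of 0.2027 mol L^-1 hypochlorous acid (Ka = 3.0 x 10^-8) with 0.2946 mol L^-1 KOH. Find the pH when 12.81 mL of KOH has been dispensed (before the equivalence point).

Initial n(HClO) = 0.2027 x 0.03558 = 0.007212 mol.
n(KOH) added = 0.2946 x 0.01281 = 0.003774 mol, converting that many moles of HClO to ClO-.
Remaining n(HClO) = 0.003438 mol; n(ClO-) = 0.003774 mol.
By Henderson-Hasselbalch, pH = pKa + log([A^-]/[HA]) = 7.52 + log(0.003774/0.003438) = 7.52 + (+0.04) = 7.56.

7.56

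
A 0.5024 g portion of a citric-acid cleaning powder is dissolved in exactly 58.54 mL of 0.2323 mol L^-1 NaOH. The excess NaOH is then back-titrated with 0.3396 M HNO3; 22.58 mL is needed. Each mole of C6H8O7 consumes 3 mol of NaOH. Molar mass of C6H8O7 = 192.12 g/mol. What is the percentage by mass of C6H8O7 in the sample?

75.6%

Total n(NaOH) added = 0.2323 x 0.05854 = 0.01360 mol.
n(HNO3) used = 0.3396 x 0.02258 = 0.007668 mol, which equals the excess n(NaOH).
So n(NaOH) consumed by the sample = 0.01360 - 0.007668 = 0.005931 mol.
n(C6H8O7) = 0.005931 / 3 = 0.001977 mol.
mass C6H8O7 = 0.001977 x 192.12 = 0.3798 g, so %C6H8O7 = 0.3798/0.5024 x 100 = 75.6%.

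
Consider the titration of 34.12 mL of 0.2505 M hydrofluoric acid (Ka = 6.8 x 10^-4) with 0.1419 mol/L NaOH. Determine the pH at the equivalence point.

n(HF) = 0.2505 x 0.03412 = 0.008547 mol; V(NaOH) at equivalence = 0.008547/0.1419 = 0.06023 L.
At equivalence all the acid is converted to F-; total volume = 0.03412 + 0.06023 = 0.09435 L, so [F-] = 0.008547/0.09435 = 0.09059 M.
Kb = Kw/Ka = 1.0e-14 / 6.8 x 10^-4 = 1.47e-11.
[OH^-] = sqrt(Kb x [F-]) = sqrt(1.47e-11 x 0.09059) = 1.15e-6 M.
pOH = 5.94, so pH = 14.00 - 5.94 = 8.06.

8.06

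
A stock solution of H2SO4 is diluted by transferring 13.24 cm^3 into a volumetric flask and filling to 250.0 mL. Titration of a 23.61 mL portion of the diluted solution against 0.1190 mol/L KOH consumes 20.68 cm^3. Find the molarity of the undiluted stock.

n(KOH) = 0.1190 x 0.02068 = 0.002461 mol.
n(H2SO4) in the aliquot = 0.002461 x 1/2 = 0.001230 mol.
[diluted H2SO4] = 0.001230 / 0.02361 = 0.05212 M.
Dilution factor = 250.0/13.24 = 18.88, so [stock] = 0.05212 x 18.88 = 0.984 M.

0.984 M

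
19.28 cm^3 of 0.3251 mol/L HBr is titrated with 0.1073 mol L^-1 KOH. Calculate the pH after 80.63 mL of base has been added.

12.38

n(acid) = 0.3251 x 0.01928 = 0.006268 mol; n(KOH) added = 0.1073 x 0.08063 = 0.008652 mol.
Base is in excess by 0.008652 - 0.006268 = 0.002384 mol in a total volume of 0.09991 L.
[OH^-] = 0.002384/0.09991 = 0.02386 M, so pOH = 1.62 and pH = 14.00 - 1.62 = 12.38.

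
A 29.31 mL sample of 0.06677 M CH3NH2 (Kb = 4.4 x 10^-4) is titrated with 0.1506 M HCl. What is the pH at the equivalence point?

n(CH3NH2) = 0.06677 x 0.02931 = 0.001957 mol; V(HCl) at equivalence = 0.001957/0.1506 = 0.01299 L.
At equivalence the base is fully converted to CH3NH3+; total volume = 0.04230 L, so [CH3NH3+] = 0.001957/0.04230 = 0.04626 M.
Ka(CH3NH3+) = Kw/Kb = 1.0e-14 / 4.4 x 10^-4 = 2.27e-11.
[H^+] = sqrt(Ka x [CH3NH3+]) = sqrt(2.27e-11 x 0.04626) = 1.03e-6 M.
pH = -log(1.03e-6) = 5.99.

5.99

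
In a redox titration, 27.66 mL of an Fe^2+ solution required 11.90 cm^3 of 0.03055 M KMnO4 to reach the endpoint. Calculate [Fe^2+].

0.0657 M

n(KMnO4) = 0.03055 x 0.01190 = 0.0003635 mol.
From the balanced equation, 1 mol KMnO4 reacts with 5 mol Fe^2+, so n(Fe^2+) = 0.0003635 x 5/1 = 0.001818 mol.
[Fe^2+] = 0.001818 / 0.02766 L = 0.0657 M.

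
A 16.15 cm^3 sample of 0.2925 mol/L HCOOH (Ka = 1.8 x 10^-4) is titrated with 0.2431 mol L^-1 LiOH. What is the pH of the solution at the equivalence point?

n(HCOOH) = 0.2925 x 0.01615 = 0.004724 mol; V(LiOH) at equivalence = 0.004724/0.2431 = 0.01943 L.
At equivalence all the acid is converted to HCOO-; total volume = 0.01615 + 0.01943 = 0.03558 L, so [HCOO-] = 0.004724/0.03558 = 0.1328 M.
Kb = Kw/Ka = 1.0e-14 / 1.8 x 10^-4 = 5.56e-11.
[OH^-] = sqrt(Kb x [HCOO-]) = sqrt(5.56e-11 x 0.1328) = 2.72e-6 M.
pOH = 5.57, so pH = 14.00 - 5.57 = 8.43.

8.43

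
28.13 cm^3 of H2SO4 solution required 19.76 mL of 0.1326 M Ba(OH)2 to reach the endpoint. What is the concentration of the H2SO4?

0.0931 M

n(Ba(OH)2) delivered = 0.1326 x 0.01976 = 0.002620 mol.
For a 1:1 reaction, n(H2SO4) = 0.002620 mol.
[H2SO4] = 0.002620 mol / 0.02813 L = 0.0931 M.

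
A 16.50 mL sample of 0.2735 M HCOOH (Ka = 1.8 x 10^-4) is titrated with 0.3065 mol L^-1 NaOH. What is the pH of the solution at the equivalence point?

n(HCOOH) = 0.2735 x 0.01650 = 0.004513 mol; V(NaOH) at equivalence = 0.004513/0.3065 = 0.01472 L.
At equivalence all the acid is converted to HCOO-; total volume = 0.01650 + 0.01472 = 0.03122 L, so [HCOO-] = 0.004513/0.03122 = 0.1445 M.
Kb = Kw/Ka = 1.0e-14 / 1.8 x 10^-4 = 5.56e-11.
[OH^-] = sqrt(Kb x [HCOO-]) = sqrt(5.56e-11 x 0.1445) = 2.83e-6 M.
pOH = 5.55, so pH = 14.00 - 5.55 = 8.45.

8.45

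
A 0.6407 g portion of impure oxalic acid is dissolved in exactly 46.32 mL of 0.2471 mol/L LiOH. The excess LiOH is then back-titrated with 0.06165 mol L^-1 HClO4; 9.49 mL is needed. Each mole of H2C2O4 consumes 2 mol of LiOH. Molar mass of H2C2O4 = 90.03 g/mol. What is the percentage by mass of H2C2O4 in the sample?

76.3%

Total n(LiOH) added = 0.2471 x 0.04632 = 0.01145 mol.
n(HClO4) used = 0.06165 x 0.009490 = 0.0005851 mol, which equals the excess n(LiOH).
So n(LiOH) consumed by the sample = 0.01145 - 0.0005851 = 0.01086 mol.
n(H2C2O4) = 0.01086 / 2 = 0.005430 mol.
mass H2C2O4 = 0.005430 x 90.03 = 0.4889 g, so %H2C2O4 = 0.4889/0.6407 x 100 = 76.3%.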